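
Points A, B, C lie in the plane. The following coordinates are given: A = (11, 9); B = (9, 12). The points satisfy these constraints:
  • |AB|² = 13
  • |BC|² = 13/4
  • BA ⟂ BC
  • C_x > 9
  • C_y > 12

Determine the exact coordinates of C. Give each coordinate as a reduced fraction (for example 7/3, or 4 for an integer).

1. C_x = 21/2  [[BA ⟂ BC ⇒ 2x-3y+18=0] ∩ [|C−(9, 12)|²=13/4]]
2. C_y = 13  [[BA ⟂ BC ⇒ 2x-3y+18=0] ∩ [|C−(9, 12)|²=13/4]]
   so C = (21/2, 13)

C = (21/2, 13)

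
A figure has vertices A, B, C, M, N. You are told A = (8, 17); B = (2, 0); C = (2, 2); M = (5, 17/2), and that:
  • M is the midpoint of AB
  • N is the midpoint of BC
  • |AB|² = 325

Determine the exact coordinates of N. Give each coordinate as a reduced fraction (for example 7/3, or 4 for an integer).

N = (2, 1)

1. N_x = 2  [2·N = B+C = (2, 0)+(2, 2)]
2. N_y = 1  [2·N = B+C = (2, 0)+(2, 2)]
   so N = (2, 1)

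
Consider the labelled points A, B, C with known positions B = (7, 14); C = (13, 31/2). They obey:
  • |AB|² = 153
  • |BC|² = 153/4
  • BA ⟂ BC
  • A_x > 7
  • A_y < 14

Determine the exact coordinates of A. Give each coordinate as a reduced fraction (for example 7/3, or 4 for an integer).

A = (10, 2)

1. A_x = 10  [[BA ⟂ BC ⇒ 6x+3/2y-63=0] ∩ [|A−(7, 14)|²=153]]
2. A_y = 2  [[BA ⟂ BC ⇒ 6x+3/2y-63=0] ∩ [|A−(7, 14)|²=153]]
   so A = (10, 2)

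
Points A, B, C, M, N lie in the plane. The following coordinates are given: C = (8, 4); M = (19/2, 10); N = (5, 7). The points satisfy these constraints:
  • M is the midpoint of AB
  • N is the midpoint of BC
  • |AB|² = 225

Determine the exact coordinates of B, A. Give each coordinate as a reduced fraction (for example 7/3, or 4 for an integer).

1. B_x = 2  [B = 2·N−C = 2·(5, 7)−(8, 4)]
2. B_y = 10  [B = 2·N−C = 2·(5, 7)−(8, 4)]
   so B = (2, 10)
3. A_x = 17  [A = 2·M−B = 2·(19/2, 10)−(2, 10)]
4. A_y = 10  [A = 2·M−B = 2·(19/2, 10)−(2, 10)]
   so A = (17, 10)

B = (2, 10)
A = (17, 10)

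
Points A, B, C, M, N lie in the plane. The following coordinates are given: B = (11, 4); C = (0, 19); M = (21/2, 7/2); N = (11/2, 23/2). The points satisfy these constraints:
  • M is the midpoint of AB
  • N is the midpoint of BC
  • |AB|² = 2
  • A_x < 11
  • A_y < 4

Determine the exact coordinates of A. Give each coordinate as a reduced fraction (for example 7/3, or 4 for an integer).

1. A_x = 10  [A = 2·M−B = 2·(21/2, 7/2)−(11, 4)]
2. A_y = 3  [A = 2·M−B = 2·(21/2, 7/2)−(11, 4)]
   so A = (10, 3)

A = (10, 3)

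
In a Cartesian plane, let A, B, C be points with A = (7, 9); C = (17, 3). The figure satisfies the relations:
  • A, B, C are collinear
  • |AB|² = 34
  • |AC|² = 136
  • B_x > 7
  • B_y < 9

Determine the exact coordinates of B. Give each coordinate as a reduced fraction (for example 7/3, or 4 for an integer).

1. B_x = 12  [[A, B, C are collinear ⇒ -6x-10y+132=0] ∩ [|B−(7, 9)|²=34]]
2. B_y = 6  [[A, B, C are collinear ⇒ -6x-10y+132=0] ∩ [|B−(7, 9)|²=34]]
   so B = (12, 6)

B = (12, 6)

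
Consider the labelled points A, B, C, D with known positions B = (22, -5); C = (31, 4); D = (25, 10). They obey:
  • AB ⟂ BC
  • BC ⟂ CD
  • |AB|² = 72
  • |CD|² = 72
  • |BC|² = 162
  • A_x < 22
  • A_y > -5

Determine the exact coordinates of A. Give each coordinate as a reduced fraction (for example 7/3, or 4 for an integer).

A = (16, 1)

1. A_x = 16  [[AB ⟂ BC ⇒ -9x-9y+153=0] ∩ [|A−(22, -5)|²=72]]
2. A_y = 1  [[AB ⟂ BC ⇒ -9x-9y+153=0] ∩ [|A−(22, -5)|²=72]]
   so A = (16, 1)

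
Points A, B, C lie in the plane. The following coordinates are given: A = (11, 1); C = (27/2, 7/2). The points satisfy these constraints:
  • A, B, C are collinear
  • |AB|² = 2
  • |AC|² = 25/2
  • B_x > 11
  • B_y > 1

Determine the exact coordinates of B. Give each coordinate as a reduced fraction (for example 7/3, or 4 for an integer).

B = (12, 2)

1. B_x = 12  [[A, B, C are collinear ⇒ 5/2x-5/2y-25=0] ∩ [|B−(11, 1)|²=2]]
2. B_y = 2  [[A, B, C are collinear ⇒ 5/2x-5/2y-25=0] ∩ [|B−(11, 1)|²=2]]
   so B = (12, 2)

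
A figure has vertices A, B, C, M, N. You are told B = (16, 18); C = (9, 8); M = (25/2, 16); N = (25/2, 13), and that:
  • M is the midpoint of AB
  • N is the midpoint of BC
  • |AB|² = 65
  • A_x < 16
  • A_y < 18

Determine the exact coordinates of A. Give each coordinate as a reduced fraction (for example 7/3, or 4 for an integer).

A = (9, 14)

1. A_x = 9  [A = 2·M−B = 2·(25/2, 16)−(16, 18)]
2. A_y = 14  [A = 2·M−B = 2·(25/2, 16)−(16, 18)]
   so A = (9, 14)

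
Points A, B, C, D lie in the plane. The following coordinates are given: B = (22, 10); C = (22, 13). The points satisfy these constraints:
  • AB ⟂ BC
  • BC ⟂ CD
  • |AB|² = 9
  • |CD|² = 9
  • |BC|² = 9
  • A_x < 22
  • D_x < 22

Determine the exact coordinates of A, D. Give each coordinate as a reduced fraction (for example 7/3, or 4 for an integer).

A = (19, 10)
D = (19, 13)

1. A_x = 19  [[AB ⟂ BC ⇒ -3y+30=0] ∩ [|A−(22, 10)|²=9]]
2. A_y = 10  [[AB ⟂ BC ⇒ -3y+30=0] ∩ [|A−(22, 10)|²=9]]
   so A = (19, 10)
3. D_x = 19  [[BC ⟂ CD ⇒ 3y-39=0] ∩ [|D−(22, 13)|²=9]]
4. D_y = 13  [[BC ⟂ CD ⇒ 3y-39=0] ∩ [|D−(22, 13)|²=9]]
   so D = (19, 13)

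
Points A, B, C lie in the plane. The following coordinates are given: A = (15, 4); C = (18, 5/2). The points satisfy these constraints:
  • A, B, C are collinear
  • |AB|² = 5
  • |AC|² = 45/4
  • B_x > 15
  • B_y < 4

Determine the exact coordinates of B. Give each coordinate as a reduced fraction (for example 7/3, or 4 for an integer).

1. B_x = 17  [[A, B, C are collinear ⇒ -3/2x-3y+69/2=0] ∩ [|B−(15, 4)|²=5]]
2. B_y = 3  [[A, B, C are collinear ⇒ -3/2x-3y+69/2=0] ∩ [|B−(15, 4)|²=5]]
   so B = (17, 3)

B = (17, 3)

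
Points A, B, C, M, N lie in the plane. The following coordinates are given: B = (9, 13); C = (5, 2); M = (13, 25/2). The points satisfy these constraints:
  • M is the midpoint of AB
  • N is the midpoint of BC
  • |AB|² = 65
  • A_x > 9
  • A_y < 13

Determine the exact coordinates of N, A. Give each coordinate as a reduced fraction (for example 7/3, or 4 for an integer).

1. A_x = 17  [A = 2·M−B = 2·(13, 25/2)−(9, 13)]
2. A_y = 12  [A = 2·M−B = 2·(13, 25/2)−(9, 13)]
   so A = (17, 12)
3. N_x = 7  [2·N = B+C = (9, 13)+(5, 2)]
4. N_y = 15/2  [2·N = B+C = (9, 13)+(5, 2)]
   so N = (7, 15/2)

N = (7, 15/2)
A = (17, 12)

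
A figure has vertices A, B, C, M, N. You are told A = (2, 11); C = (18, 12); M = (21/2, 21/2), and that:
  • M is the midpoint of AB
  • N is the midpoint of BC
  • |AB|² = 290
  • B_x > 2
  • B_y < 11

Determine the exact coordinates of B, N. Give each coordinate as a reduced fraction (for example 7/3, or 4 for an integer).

B = (19, 10)
N = (37/2, 11)

1. B_x = 19  [B = 2·M−A = 2·(21/2, 21/2)−(2, 11)]
2. B_y = 10  [B = 2·M−A = 2·(21/2, 21/2)−(2, 11)]
   so B = (19, 10)
3. N_x = 37/2  [2·N = B+C = (19, 10)+(18, 12)]
4. N_y = 11  [2·N = B+C = (19, 10)+(18, 12)]
   so N = (37/2, 11)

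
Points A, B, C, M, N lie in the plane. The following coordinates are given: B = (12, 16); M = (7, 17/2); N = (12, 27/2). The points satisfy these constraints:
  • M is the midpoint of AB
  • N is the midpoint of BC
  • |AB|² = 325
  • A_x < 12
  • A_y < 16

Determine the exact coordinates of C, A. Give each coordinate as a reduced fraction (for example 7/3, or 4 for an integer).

1. A_x = 2  [A = 2·M−B = 2·(7, 17/2)−(12, 16)]
2. A_y = 1  [A = 2·M−B = 2·(7, 17/2)−(12, 16)]
   so A = (2, 1)
3. C_x = 12  [C = 2·N−B = 2·(12, 27/2)−(12, 16)]
4. C_y = 11  [C = 2·N−B = 2·(12, 27/2)−(12, 16)]
   so C = (12, 11)

C = (12, 11)
A = (2, 1)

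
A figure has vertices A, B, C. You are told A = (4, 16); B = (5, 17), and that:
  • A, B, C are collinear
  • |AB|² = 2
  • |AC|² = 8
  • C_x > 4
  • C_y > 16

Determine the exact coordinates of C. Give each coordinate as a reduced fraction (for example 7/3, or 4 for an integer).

1. C_x = 6  [[A, B, C are collinear ⇒ -1x+1y-12=0] ∩ [|C−(4, 16)|²=8]]
2. C_y = 18  [[A, B, C are collinear ⇒ -1x+1y-12=0] ∩ [|C−(4, 16)|²=8]]
   so C = (6, 18)

C = (6, 18)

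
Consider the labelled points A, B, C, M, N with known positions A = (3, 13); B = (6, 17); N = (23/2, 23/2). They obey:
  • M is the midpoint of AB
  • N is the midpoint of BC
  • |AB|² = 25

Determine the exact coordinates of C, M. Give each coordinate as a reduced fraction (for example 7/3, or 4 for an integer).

1. M_x = 9/2  [2·M = A+B = (3, 13)+(6, 17)]
2. M_y = 15  [2·M = A+B = (3, 13)+(6, 17)]
   so M = (9/2, 15)
3. C_x = 17  [C = 2·N−B = 2·(23/2, 23/2)−(6, 17)]
4. C_y = 6  [C = 2·N−B = 2·(23/2, 23/2)−(6, 17)]
   so C = (17, 6)

C = (17, 6)
M = (9/2, 15)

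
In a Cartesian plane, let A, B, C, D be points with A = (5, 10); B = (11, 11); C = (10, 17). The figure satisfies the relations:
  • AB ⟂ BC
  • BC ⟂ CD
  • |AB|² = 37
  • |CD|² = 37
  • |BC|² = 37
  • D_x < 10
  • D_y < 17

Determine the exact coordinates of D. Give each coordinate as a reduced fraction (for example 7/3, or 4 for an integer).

1. D_x = 4  [[BC ⟂ CD ⇒ -1x+6y-92=0] ∩ [|D−(10, 17)|²=37]]
2. D_y = 16  [[BC ⟂ CD ⇒ -1x+6y-92=0] ∩ [|D−(10, 17)|²=37]]
   so D = (4, 16)

D = (4, 16)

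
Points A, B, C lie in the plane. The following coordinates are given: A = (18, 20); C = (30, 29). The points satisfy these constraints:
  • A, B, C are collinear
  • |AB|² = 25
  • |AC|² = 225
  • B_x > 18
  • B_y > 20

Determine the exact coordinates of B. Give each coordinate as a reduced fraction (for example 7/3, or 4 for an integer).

1. B_x = 22  [[A, B, C are collinear ⇒ 9x-12y+78=0] ∩ [|B−(18, 20)|²=25]]
2. B_y = 23  [[A, B, C are collinear ⇒ 9x-12y+78=0] ∩ [|B−(18, 20)|²=25]]
   so B = (22, 23)

B = (22, 23)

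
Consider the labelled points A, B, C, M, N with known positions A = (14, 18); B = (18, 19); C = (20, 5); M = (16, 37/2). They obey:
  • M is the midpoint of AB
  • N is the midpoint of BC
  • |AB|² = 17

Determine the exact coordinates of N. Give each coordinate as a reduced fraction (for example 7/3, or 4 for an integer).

1. N_x = 19  [2·N = B+C = (18, 19)+(20, 5)]
2. N_y = 12  [2·N = B+C = (18, 19)+(20, 5)]
   so N = (19, 12)

N = (19, 12)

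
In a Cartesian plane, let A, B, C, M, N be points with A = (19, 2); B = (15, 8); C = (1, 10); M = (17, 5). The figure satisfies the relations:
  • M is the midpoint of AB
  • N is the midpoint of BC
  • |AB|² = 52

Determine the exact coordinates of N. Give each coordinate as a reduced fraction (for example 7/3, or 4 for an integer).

1. N_x = 8  [2·N = B+C = (15, 8)+(1, 10)]
2. N_y = 9  [2·N = B+C = (15, 8)+(1, 10)]
   so N = (8, 9)

N = (8, 9)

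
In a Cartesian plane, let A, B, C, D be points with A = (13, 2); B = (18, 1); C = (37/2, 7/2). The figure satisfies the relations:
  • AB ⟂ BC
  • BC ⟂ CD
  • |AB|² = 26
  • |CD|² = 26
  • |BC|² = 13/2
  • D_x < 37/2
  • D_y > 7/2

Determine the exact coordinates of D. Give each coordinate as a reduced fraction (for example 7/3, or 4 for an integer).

D = (27/2, 9/2)

1. D_x = 27/2  [[BC ⟂ CD ⇒ 1/2x+5/2y-18=0] ∩ [|D−(37/2, 7/2)|²=26]]
2. D_y = 9/2  [[BC ⟂ CD ⇒ 1/2x+5/2y-18=0] ∩ [|D−(37/2, 7/2)|²=26]]
   so D = (27/2, 9/2)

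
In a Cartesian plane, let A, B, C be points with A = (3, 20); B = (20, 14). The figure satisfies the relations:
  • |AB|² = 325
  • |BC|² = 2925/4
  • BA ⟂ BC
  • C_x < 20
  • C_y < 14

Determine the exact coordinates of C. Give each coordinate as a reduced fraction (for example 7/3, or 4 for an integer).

1. C_x = 11  [[BA ⟂ BC ⇒ -17x+6y+256=0] ∩ [|C−(20, 14)|²=2925/4]]
2. C_y = -23/2  [[BA ⟂ BC ⇒ -17x+6y+256=0] ∩ [|C−(20, 14)|²=2925/4]]
   so C = (11, -23/2)

C = (11, -23/2)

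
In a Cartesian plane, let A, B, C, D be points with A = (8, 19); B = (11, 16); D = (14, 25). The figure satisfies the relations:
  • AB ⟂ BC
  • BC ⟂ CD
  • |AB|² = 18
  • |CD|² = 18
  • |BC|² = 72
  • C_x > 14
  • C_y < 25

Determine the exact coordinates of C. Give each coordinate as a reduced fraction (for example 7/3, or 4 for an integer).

1. C_x = 17  [[AB ⟂ BC ⇒ 3x-3y+15=0] ∩ [|C−(14, 25)|²=18]]
2. C_y = 22  [[AB ⟂ BC ⇒ 3x-3y+15=0] ∩ [|C−(14, 25)|²=18]]
   so C = (17, 22)

C = (17, 22)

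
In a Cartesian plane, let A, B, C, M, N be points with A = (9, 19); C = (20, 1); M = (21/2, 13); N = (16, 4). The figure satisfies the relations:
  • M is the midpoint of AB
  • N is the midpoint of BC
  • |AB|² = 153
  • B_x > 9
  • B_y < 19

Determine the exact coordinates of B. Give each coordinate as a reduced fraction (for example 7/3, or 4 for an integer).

B = (12, 7)

1. B_x = 12  [B = 2·M−A = 2·(21/2, 13)−(9, 19)]
2. B_y = 7  [B = 2·M−A = 2·(21/2, 13)−(9, 19)]
   so B = (12, 7)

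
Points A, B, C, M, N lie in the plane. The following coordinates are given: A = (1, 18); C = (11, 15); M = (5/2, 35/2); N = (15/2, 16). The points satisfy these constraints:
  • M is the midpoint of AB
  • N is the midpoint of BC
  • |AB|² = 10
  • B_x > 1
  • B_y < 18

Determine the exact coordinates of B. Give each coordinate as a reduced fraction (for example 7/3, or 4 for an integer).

1. B_x = 4  [B = 2·M−A = 2·(5/2, 35/2)−(1, 18)]
2. B_y = 17  [B = 2·M−A = 2·(5/2, 35/2)−(1, 18)]
   so B = (4, 17)

B = (4, 17)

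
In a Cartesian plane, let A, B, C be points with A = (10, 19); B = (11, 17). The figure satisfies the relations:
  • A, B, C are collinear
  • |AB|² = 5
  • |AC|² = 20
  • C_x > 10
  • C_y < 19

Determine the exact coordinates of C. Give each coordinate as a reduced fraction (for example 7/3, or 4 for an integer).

1. C_x = 12  [[A, B, C are collinear ⇒ 2x+1y-39=0] ∩ [|C−(10, 19)|²=20]]
2. C_y = 15  [[A, B, C are collinear ⇒ 2x+1y-39=0] ∩ [|C−(10, 19)|²=20]]
   so C = (12, 15)

C = (12, 15)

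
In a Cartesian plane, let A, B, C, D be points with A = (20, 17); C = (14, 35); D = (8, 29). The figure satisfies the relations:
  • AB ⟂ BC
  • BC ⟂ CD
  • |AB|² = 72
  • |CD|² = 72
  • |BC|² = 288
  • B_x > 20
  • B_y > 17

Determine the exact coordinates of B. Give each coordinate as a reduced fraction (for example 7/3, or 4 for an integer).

1. B_x = 26  [[BC ⟂ CD ⇒ 6x+6y-294=0] ∩ [|B−(20, 17)|²=72]]
2. B_y = 23  [[BC ⟂ CD ⇒ 6x+6y-294=0] ∩ [|B−(20, 17)|²=72]]
   so B = (26, 23)

B = (26, 23)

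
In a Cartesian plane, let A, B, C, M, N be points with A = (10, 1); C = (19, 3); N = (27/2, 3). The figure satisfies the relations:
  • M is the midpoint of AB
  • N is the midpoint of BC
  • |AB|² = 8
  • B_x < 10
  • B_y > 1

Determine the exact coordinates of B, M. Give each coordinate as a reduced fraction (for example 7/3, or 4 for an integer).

B = (8, 3)
M = (9, 2)

1. B_x = 8  [B = 2·N−C = 2·(27/2, 3)−(19, 3)]
2. B_y = 3  [B = 2·N−C = 2·(27/2, 3)−(19, 3)]
   so B = (8, 3)
3. M_x = 9  [2·M = A+B = (10, 1)+(8, 3)]
4. M_y = 2  [2·M = A+B = (10, 1)+(8, 3)]
   so M = (9, 2)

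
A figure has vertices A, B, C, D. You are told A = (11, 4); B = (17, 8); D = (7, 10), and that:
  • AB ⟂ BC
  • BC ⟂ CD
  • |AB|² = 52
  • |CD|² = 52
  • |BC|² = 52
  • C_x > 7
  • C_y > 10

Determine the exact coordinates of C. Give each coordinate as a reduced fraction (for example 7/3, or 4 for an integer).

1. C_x = 13  [[AB ⟂ BC ⇒ 6x+4y-134=0] ∩ [|C−(7, 10)|²=52]]
2. C_y = 14  [[AB ⟂ BC ⇒ 6x+4y-134=0] ∩ [|C−(7, 10)|²=52]]
   so C = (13, 14)

C = (13, 14)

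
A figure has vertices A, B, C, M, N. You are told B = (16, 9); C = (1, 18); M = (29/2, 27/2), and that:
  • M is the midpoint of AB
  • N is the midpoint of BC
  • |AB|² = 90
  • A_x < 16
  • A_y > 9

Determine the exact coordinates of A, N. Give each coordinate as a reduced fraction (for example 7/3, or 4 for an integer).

A = (13, 18)
N = (17/2, 27/2)

1. A_x = 13  [A = 2·M−B = 2·(29/2, 27/2)−(16, 9)]
2. A_y = 18  [A = 2·M−B = 2·(29/2, 27/2)−(16, 9)]
   so A = (13, 18)
3. N_x = 17/2  [2·N = B+C = (16, 9)+(1, 18)]
4. N_y = 27/2  [2·N = B+C = (16, 9)+(1, 18)]
   so N = (17/2, 27/2)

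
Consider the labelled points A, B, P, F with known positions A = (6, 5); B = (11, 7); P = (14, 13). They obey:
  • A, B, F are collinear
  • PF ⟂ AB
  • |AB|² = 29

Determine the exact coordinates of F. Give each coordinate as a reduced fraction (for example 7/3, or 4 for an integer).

1. F_x = 454/29  [[A, B, F are collinear ⇒ -2x+5y-13=0] ∩ [PF ⟂ AB ⇒ 5x+2y-96=0]]
2. F_y = 257/29  [[A, B, F are collinear ⇒ -2x+5y-13=0] ∩ [PF ⟂ AB ⇒ 5x+2y-96=0]]
   so F = (454/29, 257/29)

F = (454/29, 257/29)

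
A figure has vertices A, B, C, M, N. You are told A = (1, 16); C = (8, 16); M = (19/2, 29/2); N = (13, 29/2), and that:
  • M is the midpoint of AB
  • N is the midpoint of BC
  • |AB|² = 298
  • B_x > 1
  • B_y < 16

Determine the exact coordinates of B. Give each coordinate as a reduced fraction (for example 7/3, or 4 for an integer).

B = (18, 13)

1. B_x = 18  [B = 2·M−A = 2·(19/2, 29/2)−(1, 16)]
2. B_y = 13  [B = 2·M−A = 2·(19/2, 29/2)−(1, 16)]
   so B = (18, 13)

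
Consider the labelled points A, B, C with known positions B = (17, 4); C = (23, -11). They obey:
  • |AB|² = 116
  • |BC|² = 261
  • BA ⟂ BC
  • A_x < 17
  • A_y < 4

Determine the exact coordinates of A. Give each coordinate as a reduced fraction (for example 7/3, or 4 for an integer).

1. A_x = 7  [[BA ⟂ BC ⇒ 6x-15y-42=0] ∩ [|A−(17, 4)|²=116]]
2. A_y = 0  [[BA ⟂ BC ⇒ 6x-15y-42=0] ∩ [|A−(17, 4)|²=116]]
   so A = (7, 0)

A = (7, 0)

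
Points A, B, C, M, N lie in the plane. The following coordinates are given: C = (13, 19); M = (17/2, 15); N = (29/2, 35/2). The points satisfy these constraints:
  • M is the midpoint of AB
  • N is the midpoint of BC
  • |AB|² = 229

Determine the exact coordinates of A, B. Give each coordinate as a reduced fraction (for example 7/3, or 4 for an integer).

A = (1, 14)
B = (16, 16)

1. B_x = 16  [B = 2·N−C = 2·(29/2, 35/2)−(13, 19)]
2. B_y = 16  [B = 2·N−C = 2·(29/2, 35/2)−(13, 19)]
   so B = (16, 16)
3. A_x = 1  [A = 2·M−B = 2·(17/2, 15)−(16, 16)]
4. A_y = 14  [A = 2·M−B = 2·(17/2, 15)−(16, 16)]
   so A = (1, 14)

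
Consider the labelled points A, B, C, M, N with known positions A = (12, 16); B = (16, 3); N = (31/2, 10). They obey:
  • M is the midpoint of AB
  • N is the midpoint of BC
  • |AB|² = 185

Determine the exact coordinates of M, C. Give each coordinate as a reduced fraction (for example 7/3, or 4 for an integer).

1. M_x = 14  [2·M = A+B = (12, 16)+(16, 3)]
2. M_y = 19/2  [2·M = A+B = (12, 16)+(16, 3)]
   so M = (14, 19/2)
3. C_x = 15  [C = 2·N−B = 2·(31/2, 10)−(16, 3)]
4. C_y = 17  [C = 2·N−B = 2·(31/2, 10)−(16, 3)]
   so C = (15, 17)

M = (14, 19/2)
C = (15, 17)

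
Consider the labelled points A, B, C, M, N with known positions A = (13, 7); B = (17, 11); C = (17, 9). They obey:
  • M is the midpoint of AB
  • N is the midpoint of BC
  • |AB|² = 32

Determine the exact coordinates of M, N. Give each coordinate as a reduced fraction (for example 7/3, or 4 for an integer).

M = (15, 9)
N = (17, 10)

1. M_x = 15  [2·M = A+B = (13, 7)+(17, 11)]
2. M_y = 9  [2·M = A+B = (13, 7)+(17, 11)]
   so M = (15, 9)
3. N_x = 17  [2·N = B+C = (17, 11)+(17, 9)]
4. N_y = 10  [2·N = B+C = (17, 11)+(17, 9)]
   so N = (17, 10)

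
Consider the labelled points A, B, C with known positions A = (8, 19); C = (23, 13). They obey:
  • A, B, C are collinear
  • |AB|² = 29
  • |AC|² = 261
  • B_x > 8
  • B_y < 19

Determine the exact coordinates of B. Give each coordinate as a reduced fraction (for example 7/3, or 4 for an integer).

1. B_x = 13  [[A, B, C are collinear ⇒ -6x-15y+333=0] ∩ [|B−(8, 19)|²=29]]
2. B_y = 17  [[A, B, C are collinear ⇒ -6x-15y+333=0] ∩ [|B−(8, 19)|²=29]]
   so B = (13, 17)

B = (13, 17)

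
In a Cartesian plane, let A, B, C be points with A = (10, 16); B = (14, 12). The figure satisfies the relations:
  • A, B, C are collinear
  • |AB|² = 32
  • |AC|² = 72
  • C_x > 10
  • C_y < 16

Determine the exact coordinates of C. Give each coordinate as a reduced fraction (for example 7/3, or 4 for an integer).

C = (16, 10)

1. C_x = 16  [[A, B, C are collinear ⇒ 4x+4y-104=0] ∩ [|C−(10, 16)|²=72]]
2. C_y = 10  [[A, B, C are collinear ⇒ 4x+4y-104=0] ∩ [|C−(10, 16)|²=72]]
   so C = (16, 10)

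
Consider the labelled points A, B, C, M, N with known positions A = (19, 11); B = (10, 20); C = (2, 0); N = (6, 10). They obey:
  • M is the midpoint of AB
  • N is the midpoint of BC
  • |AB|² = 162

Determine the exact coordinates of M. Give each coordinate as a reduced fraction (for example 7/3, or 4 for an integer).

1. M_x = 29/2  [2·M = A+B = (19, 11)+(10, 20)]
2. M_y = 31/2  [2·M = A+B = (19, 11)+(10, 20)]
   so M = (29/2, 31/2)

M = (29/2, 31/2)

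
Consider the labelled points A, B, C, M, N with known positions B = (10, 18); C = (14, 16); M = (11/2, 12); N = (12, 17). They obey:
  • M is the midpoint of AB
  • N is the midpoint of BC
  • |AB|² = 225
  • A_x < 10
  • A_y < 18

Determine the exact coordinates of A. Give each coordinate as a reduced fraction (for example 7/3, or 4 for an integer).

1. A_x = 1  [A = 2·M−B = 2·(11/2, 12)−(10, 18)]
2. A_y = 6  [A = 2·M−B = 2·(11/2, 12)−(10, 18)]
   so A = (1, 6)

A = (1, 6)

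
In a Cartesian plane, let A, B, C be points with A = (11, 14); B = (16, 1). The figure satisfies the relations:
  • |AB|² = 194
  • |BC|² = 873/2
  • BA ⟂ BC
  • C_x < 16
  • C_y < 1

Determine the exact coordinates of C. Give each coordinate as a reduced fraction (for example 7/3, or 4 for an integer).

C = (-7/2, -13/2)

1. C_x = -7/2  [[BA ⟂ BC ⇒ -5x+13y+67=0] ∩ [|C−(16, 1)|²=873/2]]
2. C_y = -13/2  [[BA ⟂ BC ⇒ -5x+13y+67=0] ∩ [|C−(16, 1)|²=873/2]]
   so C = (-7/2, -13/2)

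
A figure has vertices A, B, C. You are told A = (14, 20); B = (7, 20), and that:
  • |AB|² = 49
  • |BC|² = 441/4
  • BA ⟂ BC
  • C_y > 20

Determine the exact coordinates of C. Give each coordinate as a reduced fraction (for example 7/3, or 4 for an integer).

1. C_x = 7  [[BA ⟂ BC ⇒ 7x-49=0] ∩ [|C−(7, 20)|²=441/4]]
2. C_y = 61/2  [[BA ⟂ BC ⇒ 7x-49=0] ∩ [|C−(7, 20)|²=441/4]]
   so C = (7, 61/2)

C = (7, 61/2)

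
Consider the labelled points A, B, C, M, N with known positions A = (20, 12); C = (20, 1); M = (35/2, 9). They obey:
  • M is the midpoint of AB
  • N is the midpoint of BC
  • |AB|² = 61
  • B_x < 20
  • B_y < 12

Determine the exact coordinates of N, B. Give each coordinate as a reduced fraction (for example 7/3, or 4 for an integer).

1. B_x = 15  [B = 2·M−A = 2·(35/2, 9)−(20, 12)]
2. B_y = 6  [B = 2·M−A = 2·(35/2, 9)−(20, 12)]
   so B = (15, 6)
3. N_x = 35/2  [2·N = B+C = (15, 6)+(20, 1)]
4. N_y = 7/2  [2·N = B+C = (15, 6)+(20, 1)]
   so N = (35/2, 7/2)

N = (35/2, 7/2)
B = (15, 6)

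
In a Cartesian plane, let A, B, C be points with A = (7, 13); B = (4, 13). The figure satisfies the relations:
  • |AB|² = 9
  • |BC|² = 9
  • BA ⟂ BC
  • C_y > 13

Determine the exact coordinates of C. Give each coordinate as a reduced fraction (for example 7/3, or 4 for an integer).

C = (4, 16)

1. C_x = 4  [[BA ⟂ BC ⇒ 3x-12=0] ∩ [|C−(4, 13)|²=9]]
2. C_y = 16  [[BA ⟂ BC ⇒ 3x-12=0] ∩ [|C−(4, 13)|²=9]]
   so C = (4, 16)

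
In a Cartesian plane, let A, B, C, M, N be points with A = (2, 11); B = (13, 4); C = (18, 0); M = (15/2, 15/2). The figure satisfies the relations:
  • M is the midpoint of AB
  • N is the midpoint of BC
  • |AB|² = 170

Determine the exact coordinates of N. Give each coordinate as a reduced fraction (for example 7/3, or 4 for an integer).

N = (31/2, 2)

1. N_x = 31/2  [2·N = B+C = (13, 4)+(18, 0)]
2. N_y = 2  [2·N = B+C = (13, 4)+(18, 0)]
   so N = (31/2, 2)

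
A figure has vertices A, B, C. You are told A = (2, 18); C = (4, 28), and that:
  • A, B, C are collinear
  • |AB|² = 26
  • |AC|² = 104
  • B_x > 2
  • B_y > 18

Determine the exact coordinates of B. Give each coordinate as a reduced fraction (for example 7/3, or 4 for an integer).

1. B_x = 3  [[A, B, C are collinear ⇒ 10x-2y+16=0] ∩ [|B−(2, 18)|²=26]]
2. B_y = 23  [[A, B, C are collinear ⇒ 10x-2y+16=0] ∩ [|B−(2, 18)|²=26]]
   so B = (3, 23)

B = (3, 23)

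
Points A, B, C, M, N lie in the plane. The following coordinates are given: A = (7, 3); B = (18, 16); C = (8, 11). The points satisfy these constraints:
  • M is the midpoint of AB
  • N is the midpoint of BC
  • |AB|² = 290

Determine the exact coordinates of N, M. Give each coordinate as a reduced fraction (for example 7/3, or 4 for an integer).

1. M_x = 25/2  [2·M = A+B = (7, 3)+(18, 16)]
2. M_y = 19/2  [2·M = A+B = (7, 3)+(18, 16)]
   so M = (25/2, 19/2)
3. N_x = 13  [2·N = B+C = (18, 16)+(8, 11)]
4. N_y = 27/2  [2·N = B+C = (18, 16)+(8, 11)]
   so N = (13, 27/2)

N = (13, 27/2)
M = (25/2, 19/2)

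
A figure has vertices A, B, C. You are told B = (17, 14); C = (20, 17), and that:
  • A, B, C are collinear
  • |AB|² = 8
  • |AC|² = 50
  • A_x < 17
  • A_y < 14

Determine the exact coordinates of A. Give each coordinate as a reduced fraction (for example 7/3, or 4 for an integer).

1. A_x = 15  [[A, B, C are collinear ⇒ -3x+3y+9=0] ∩ [|A−(17, 14)|²=8]]
2. A_y = 12  [[A, B, C are collinear ⇒ -3x+3y+9=0] ∩ [|A−(17, 14)|²=8]]
   so A = (15, 12)

A = (15, 12)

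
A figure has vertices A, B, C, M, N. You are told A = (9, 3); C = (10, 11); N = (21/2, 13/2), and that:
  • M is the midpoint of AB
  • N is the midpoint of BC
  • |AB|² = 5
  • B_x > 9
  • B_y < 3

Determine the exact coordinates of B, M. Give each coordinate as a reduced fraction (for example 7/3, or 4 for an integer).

1. B_x = 11  [B = 2·N−C = 2·(21/2, 13/2)−(10, 11)]
2. B_y = 2  [B = 2·N−C = 2·(21/2, 13/2)−(10, 11)]
   so B = (11, 2)
3. M_x = 10  [2·M = A+B = (9, 3)+(11, 2)]
4. M_y = 5/2  [2·M = A+B = (9, 3)+(11, 2)]
   so M = (10, 5/2)

B = (11, 2)
M = (10, 5/2)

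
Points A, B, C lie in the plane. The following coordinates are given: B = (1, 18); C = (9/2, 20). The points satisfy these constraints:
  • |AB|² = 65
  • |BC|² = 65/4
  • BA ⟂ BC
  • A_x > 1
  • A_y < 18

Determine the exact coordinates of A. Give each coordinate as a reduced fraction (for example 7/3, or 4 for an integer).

1. A_x = 5  [[BA ⟂ BC ⇒ 7/2x+2y-79/2=0] ∩ [|A−(1, 18)|²=65]]
2. A_y = 11  [[BA ⟂ BC ⇒ 7/2x+2y-79/2=0] ∩ [|A−(1, 18)|²=65]]
   so A = (5, 11)

A = (5, 11)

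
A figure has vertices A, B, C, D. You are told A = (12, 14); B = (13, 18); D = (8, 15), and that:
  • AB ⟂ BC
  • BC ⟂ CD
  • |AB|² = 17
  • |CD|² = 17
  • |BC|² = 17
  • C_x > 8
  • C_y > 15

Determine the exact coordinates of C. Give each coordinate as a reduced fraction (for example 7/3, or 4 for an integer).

1. C_x = 9  [[AB ⟂ BC ⇒ 1x+4y-85=0] ∩ [|C−(8, 15)|²=17]]
2. C_y = 19  [[AB ⟂ BC ⇒ 1x+4y-85=0] ∩ [|C−(8, 15)|²=17]]
   so C = (9, 19)

C = (9, 19)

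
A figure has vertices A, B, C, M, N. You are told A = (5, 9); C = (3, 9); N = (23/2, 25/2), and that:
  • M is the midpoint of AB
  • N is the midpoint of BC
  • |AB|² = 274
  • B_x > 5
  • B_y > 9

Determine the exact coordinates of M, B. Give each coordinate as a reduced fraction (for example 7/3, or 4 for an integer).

M = (25/2, 25/2)
B = (20, 16)

1. B_x = 20  [B = 2·N−C = 2·(23/2, 25/2)−(3, 9)]
2. B_y = 16  [B = 2·N−C = 2·(23/2, 25/2)−(3, 9)]
   so B = (20, 16)
3. M_x = 25/2  [2·M = A+B = (5, 9)+(20, 16)]
4. M_y = 25/2  [2·M = A+B = (5, 9)+(20, 16)]
   so M = (25/2, 25/2)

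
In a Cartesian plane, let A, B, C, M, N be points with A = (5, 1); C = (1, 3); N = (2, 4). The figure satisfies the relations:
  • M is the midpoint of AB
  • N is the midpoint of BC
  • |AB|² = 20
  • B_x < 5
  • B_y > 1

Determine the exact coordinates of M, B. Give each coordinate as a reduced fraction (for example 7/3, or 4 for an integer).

1. B_x = 3  [B = 2·N−C = 2·(2, 4)−(1, 3)]
2. B_y = 5  [B = 2·N−C = 2·(2, 4)−(1, 3)]
   so B = (3, 5)
3. M_x = 4  [2·M = A+B = (5, 1)+(3, 5)]
4. M_y = 3  [2·M = A+B = (5, 1)+(3, 5)]
   so M = (4, 3)

M = (4, 3)
B = (3, 5)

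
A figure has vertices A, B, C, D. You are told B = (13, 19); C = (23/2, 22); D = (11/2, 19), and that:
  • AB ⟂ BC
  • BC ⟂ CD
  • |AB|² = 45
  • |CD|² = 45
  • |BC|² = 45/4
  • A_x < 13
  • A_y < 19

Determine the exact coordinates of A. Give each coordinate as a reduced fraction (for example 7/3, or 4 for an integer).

1. A_x = 7  [[AB ⟂ BC ⇒ 3/2x-3y+75/2=0] ∩ [|A−(13, 19)|²=45]]
2. A_y = 16  [[AB ⟂ BC ⇒ 3/2x-3y+75/2=0] ∩ [|A−(13, 19)|²=45]]
   so A = (7, 16)

A = (7, 16)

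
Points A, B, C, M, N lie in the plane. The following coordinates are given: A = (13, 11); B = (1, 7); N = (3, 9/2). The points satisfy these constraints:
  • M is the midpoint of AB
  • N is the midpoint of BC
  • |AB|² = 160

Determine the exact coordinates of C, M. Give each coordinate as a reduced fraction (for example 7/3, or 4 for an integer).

1. M_x = 7  [2·M = A+B = (13, 11)+(1, 7)]
2. M_y = 9  [2·M = A+B = (13, 11)+(1, 7)]
   so M = (7, 9)
3. C_x = 5  [C = 2·N−B = 2·(3, 9/2)−(1, 7)]
4. C_y = 2  [C = 2·N−B = 2·(3, 9/2)−(1, 7)]
   so C = (5, 2)

C = (5, 2)
M = (7, 9)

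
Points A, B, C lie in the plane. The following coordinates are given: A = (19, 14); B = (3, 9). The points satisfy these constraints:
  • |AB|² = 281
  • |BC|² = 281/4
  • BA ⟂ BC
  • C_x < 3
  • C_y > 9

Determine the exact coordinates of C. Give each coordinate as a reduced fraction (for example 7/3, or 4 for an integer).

C = (1/2, 17)

1. C_x = 1/2  [[BA ⟂ BC ⇒ 16x+5y-93=0] ∩ [|C−(3, 9)|²=281/4]]
2. C_y = 17  [[BA ⟂ BC ⇒ 16x+5y-93=0] ∩ [|C−(3, 9)|²=281/4]]
   so C = (1/2, 17)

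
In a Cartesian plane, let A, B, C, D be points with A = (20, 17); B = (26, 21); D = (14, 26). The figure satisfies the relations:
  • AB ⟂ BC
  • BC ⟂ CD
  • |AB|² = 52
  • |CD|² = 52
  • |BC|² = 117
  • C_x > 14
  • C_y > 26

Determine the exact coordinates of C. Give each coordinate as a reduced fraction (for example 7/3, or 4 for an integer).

C = (20, 30)

1. C_x = 20  [[AB ⟂ BC ⇒ 6x+4y-240=0] ∩ [|C−(14, 26)|²=52]]
2. C_y = 30  [[AB ⟂ BC ⇒ 6x+4y-240=0] ∩ [|C−(14, 26)|²=52]]
   so C = (20, 30)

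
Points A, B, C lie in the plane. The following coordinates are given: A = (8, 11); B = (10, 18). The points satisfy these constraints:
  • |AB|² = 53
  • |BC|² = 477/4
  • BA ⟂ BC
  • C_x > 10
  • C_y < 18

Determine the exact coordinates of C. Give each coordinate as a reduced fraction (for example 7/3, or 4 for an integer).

C = (41/2, 15)

1. C_x = 41/2  [[BA ⟂ BC ⇒ -2x-7y+146=0] ∩ [|C−(10, 18)|²=477/4]]
2. C_y = 15  [[BA ⟂ BC ⇒ -2x-7y+146=0] ∩ [|C−(10, 18)|²=477/4]]
   so C = (41/2, 15)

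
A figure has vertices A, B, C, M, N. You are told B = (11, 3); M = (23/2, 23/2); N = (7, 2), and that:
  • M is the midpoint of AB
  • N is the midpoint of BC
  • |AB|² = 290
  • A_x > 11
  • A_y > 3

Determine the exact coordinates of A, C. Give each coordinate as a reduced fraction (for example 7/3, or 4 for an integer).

1. A_x = 12  [A = 2·M−B = 2·(23/2, 23/2)−(11, 3)]
2. A_y = 20  [A = 2·M−B = 2·(23/2, 23/2)−(11, 3)]
   so A = (12, 20)
3. C_x = 3  [C = 2·N−B = 2·(7, 2)−(11, 3)]
4. C_y = 1  [C = 2·N−B = 2·(7, 2)−(11, 3)]
   so C = (3, 1)

A = (12, 20)
C = (3, 1)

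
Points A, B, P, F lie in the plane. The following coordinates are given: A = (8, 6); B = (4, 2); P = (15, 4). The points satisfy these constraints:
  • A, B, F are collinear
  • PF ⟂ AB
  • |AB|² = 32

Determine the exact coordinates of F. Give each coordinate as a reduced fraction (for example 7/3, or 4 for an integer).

F = (21/2, 17/2)

1. F_x = 21/2  [[A, B, F are collinear ⇒ 4x-4y-8=0] ∩ [PF ⟂ AB ⇒ -4x-4y+76=0]]
2. F_y = 17/2  [[A, B, F are collinear ⇒ 4x-4y-8=0] ∩ [PF ⟂ AB ⇒ -4x-4y+76=0]]
   so F = (21/2, 17/2)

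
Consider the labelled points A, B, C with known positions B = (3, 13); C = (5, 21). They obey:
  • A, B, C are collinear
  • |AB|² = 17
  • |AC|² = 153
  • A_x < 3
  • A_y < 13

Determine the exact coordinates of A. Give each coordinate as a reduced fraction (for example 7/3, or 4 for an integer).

A = (2, 9)

1. A_x = 2  [[A, B, C are collinear ⇒ -8x+2y-2=0] ∩ [|A−(3, 13)|²=17]]
2. A_y = 9  [[A, B, C are collinear ⇒ -8x+2y-2=0] ∩ [|A−(3, 13)|²=17]]
   so A = (2, 9)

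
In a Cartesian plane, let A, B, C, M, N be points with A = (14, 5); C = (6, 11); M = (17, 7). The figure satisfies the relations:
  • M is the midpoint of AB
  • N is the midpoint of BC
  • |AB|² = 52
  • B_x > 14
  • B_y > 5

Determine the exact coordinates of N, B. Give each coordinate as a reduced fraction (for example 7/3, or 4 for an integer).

N = (13, 10)
B = (20, 9)

1. B_x = 20  [B = 2·M−A = 2·(17, 7)−(14, 5)]
2. B_y = 9  [B = 2·M−A = 2·(17, 7)−(14, 5)]
   so B = (20, 9)
3. N_x = 13  [2·N = B+C = (20, 9)+(6, 11)]
4. N_y = 10  [2·N = B+C = (20, 9)+(6, 11)]
   so N = (13, 10)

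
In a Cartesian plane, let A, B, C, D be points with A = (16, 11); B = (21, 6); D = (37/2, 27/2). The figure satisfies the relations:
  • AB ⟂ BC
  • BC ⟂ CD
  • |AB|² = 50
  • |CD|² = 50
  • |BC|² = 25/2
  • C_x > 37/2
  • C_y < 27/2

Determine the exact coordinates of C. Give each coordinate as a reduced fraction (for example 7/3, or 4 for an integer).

1. C_x = 47/2  [[AB ⟂ BC ⇒ 5x-5y-75=0] ∩ [|C−(37/2, 27/2)|²=50]]
2. C_y = 17/2  [[AB ⟂ BC ⇒ 5x-5y-75=0] ∩ [|C−(37/2, 27/2)|²=50]]
   so C = (47/2, 17/2)

C = (47/2, 17/2)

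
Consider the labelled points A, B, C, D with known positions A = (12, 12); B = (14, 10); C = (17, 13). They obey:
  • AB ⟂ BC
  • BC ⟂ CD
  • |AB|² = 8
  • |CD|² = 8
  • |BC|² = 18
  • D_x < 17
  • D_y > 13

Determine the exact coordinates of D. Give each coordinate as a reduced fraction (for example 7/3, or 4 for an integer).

1. D_x = 15  [[BC ⟂ CD ⇒ 3x+3y-90=0] ∩ [|D−(17, 13)|²=8]]
2. D_y = 15  [[BC ⟂ CD ⇒ 3x+3y-90=0] ∩ [|D−(17, 13)|²=8]]
   so D = (15, 15)

D = (15, 15)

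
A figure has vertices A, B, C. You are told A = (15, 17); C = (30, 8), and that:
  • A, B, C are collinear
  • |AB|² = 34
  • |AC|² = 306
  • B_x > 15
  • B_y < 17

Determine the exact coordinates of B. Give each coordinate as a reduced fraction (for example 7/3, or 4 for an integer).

1. B_x = 20  [[A, B, C are collinear ⇒ -9x-15y+390=0] ∩ [|B−(15, 17)|²=34]]
2. B_y = 14  [[A, B, C are collinear ⇒ -9x-15y+390=0] ∩ [|B−(15, 17)|²=34]]
   so B = (20, 14)

B = (20, 14)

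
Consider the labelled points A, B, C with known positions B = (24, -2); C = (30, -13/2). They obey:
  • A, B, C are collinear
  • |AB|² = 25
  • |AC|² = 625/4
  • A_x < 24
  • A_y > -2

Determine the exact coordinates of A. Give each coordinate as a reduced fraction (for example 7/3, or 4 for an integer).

1. A_x = 20  [[A, B, C are collinear ⇒ 9/2x+6y-96=0] ∩ [|A−(24, -2)|²=25]]
2. A_y = 1  [[A, B, C are collinear ⇒ 9/2x+6y-96=0] ∩ [|A−(24, -2)|²=25]]
   so A = (20, 1)

A = (20, 1)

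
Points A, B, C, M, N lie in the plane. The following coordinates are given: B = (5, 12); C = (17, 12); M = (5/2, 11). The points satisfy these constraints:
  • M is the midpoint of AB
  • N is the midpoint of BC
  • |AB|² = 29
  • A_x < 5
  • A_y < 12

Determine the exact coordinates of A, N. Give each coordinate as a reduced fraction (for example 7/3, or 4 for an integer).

A = (0, 10)
N = (11, 12)

1. A_x = 0  [A = 2·M−B = 2·(5/2, 11)−(5, 12)]
2. A_y = 10  [A = 2·M−B = 2·(5/2, 11)−(5, 12)]
   so A = (0, 10)
3. N_x = 11  [2·N = B+C = (5, 12)+(17, 12)]
4. N_y = 12  [2·N = B+C = (5, 12)+(17, 12)]
   so N = (11, 12)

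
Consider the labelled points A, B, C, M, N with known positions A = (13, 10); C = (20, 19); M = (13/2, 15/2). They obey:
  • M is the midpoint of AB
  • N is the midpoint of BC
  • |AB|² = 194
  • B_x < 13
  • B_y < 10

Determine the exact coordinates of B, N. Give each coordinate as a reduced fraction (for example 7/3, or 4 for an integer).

B = (0, 5)
N = (10, 12)

1. B_x = 0  [B = 2·M−A = 2·(13/2, 15/2)−(13, 10)]
2. B_y = 5  [B = 2·M−A = 2·(13/2, 15/2)−(13, 10)]
   so B = (0, 5)
3. N_x = 10  [2·N = B+C = (0, 5)+(20, 19)]
4. N_y = 12  [2·N = B+C = (0, 5)+(20, 19)]
   so N = (10, 12)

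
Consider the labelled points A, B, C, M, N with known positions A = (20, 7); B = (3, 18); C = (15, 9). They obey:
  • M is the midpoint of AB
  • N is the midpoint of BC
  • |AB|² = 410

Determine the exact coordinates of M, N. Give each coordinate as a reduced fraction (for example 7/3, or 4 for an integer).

M = (23/2, 25/2)
N = (9, 27/2)

1. M_x = 23/2  [2·M = A+B = (20, 7)+(3, 18)]
2. M_y = 25/2  [2·M = A+B = (20, 7)+(3, 18)]
   so M = (23/2, 25/2)
3. N_x = 9  [2·N = B+C = (3, 18)+(15, 9)]
4. N_y = 27/2  [2·N = B+C = (3, 18)+(15, 9)]
   so N = (9, 27/2)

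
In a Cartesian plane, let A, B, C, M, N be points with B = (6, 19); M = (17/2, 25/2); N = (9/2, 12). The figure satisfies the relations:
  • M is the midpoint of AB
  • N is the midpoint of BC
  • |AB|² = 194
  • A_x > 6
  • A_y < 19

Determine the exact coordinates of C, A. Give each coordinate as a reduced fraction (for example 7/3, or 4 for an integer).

C = (3, 5)
A = (11, 6)

1. A_x = 11  [A = 2·M−B = 2·(17/2, 25/2)−(6, 19)]
2. A_y = 6  [A = 2·M−B = 2·(17/2, 25/2)−(6, 19)]
   so A = (11, 6)
3. C_x = 3  [C = 2·N−B = 2·(9/2, 12)−(6, 19)]
4. C_y = 5  [C = 2·N−B = 2·(9/2, 12)−(6, 19)]
   so C = (3, 5)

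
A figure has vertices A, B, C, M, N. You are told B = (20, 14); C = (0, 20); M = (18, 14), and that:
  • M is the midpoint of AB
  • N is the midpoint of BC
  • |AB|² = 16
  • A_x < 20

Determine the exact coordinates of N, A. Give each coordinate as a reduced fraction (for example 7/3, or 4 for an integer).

1. A_x = 16  [A = 2·M−B = 2·(18, 14)−(20, 14)]
2. A_y = 14  [A = 2·M−B = 2·(18, 14)−(20, 14)]
   so A = (16, 14)
3. N_x = 10  [2·N = B+C = (20, 14)+(0, 20)]
4. N_y = 17  [2·N = B+C = (20, 14)+(0, 20)]
   so N = (10, 17)

N = (10, 17)
A = (16, 14)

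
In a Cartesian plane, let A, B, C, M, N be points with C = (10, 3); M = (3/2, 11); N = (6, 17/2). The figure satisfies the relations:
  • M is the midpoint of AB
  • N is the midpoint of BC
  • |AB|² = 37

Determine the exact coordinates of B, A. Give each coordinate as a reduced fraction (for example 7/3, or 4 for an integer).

B = (2, 14)
A = (1, 8)

1. B_x = 2  [B = 2·N−C = 2·(6, 17/2)−(10, 3)]
2. B_y = 14  [B = 2·N−C = 2·(6, 17/2)−(10, 3)]
   so B = (2, 14)
3. A_x = 1  [A = 2·M−B = 2·(3/2, 11)−(2, 14)]
4. A_y = 8  [A = 2·M−B = 2·(3/2, 11)−(2, 14)]
   so A = (1, 8)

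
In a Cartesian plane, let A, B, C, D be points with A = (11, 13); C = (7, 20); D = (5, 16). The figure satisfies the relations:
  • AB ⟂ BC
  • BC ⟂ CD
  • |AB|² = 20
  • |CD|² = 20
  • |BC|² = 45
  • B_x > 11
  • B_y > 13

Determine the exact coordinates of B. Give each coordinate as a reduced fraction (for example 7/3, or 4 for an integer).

B = (13, 17)

1. B_x = 13  [[BC ⟂ CD ⇒ 2x+4y-94=0] ∩ [|B−(11, 13)|²=20]]
2. B_y = 17  [[BC ⟂ CD ⇒ 2x+4y-94=0] ∩ [|B−(11, 13)|²=20]]
   so B = (13, 17)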